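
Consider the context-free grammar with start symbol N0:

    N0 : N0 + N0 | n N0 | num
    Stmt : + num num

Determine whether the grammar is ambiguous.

Witness: n num + num

Derivation 1: N0 ⇒ N0 + N0 ⇒ n N0 + N0 ⇒ n num + N0 ⇒ n num + num
Derivation 2: N0 ⇒ n N0 ⇒ n N0 + N0 ⇒ n num + N0 ⇒ n num + num

Two distinct leftmost derivations for the same string.

Ambiguous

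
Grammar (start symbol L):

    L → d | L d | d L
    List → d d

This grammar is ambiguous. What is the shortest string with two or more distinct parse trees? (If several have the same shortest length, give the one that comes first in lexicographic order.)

d d

length 1: no string has ≥2 trees
length 2: d d has 2 parse trees

Two derivations of d d:
  L ⇒ L d ⇒ d d
  L ⇒ d L ⇒ d d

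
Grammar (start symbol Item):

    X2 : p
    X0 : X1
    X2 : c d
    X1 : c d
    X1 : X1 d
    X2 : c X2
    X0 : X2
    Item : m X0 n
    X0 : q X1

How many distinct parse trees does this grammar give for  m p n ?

Parse trees for m p n:
  [Item m [X0 [X2 p]] n]

1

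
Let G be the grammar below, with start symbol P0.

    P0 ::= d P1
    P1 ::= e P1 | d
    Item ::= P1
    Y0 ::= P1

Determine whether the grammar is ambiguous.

Only P0, P1 are reachable from P0; ignoring the rest: The reachable rules are right-linear with at most one rule per (nonterminal, next-terminal) pair. Each input token forces the next rule, so parsing is deterministic.

Unambiguous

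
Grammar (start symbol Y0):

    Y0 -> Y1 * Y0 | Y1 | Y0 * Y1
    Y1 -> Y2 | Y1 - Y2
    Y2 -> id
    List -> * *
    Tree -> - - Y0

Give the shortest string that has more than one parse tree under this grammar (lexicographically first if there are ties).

length 1: no string has ≥2 trees
length 3: id * id has 2 parse trees

Two derivations of id * id:
  Y0 ⇒ Y1 * Y0 ⇒ Y2 * Y0 ⇒ id * Y0 ⇒ id * Y1 ⇒ id * Y2 ⇒ id * id
  Y0 ⇒ Y0 * Y1 ⇒ Y1 * Y1 ⇒ Y2 * Y1 ⇒ id * Y1 ⇒ id * Y2 ⇒ id * id

id * id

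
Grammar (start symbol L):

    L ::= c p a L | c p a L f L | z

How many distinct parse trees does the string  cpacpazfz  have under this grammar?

Parse trees for cpacpazfz:
  [L c p a [L c p a [L z] f [L z]]]
  [L c p a [L c p a [L z]] f [L z]]

2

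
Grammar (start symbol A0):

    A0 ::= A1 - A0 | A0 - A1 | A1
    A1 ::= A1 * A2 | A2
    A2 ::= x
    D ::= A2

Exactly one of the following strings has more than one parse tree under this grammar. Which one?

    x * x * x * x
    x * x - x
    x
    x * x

x * x - x

x * x * x * x: 1 tree
x * x - x: 2 trees
x: 1 tree
x * x: 1 tree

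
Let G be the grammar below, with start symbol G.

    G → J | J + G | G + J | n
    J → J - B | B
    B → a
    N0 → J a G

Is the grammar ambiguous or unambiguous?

Witness: a + a

Derivation 1: G ⇒ J + G ⇒ B + G ⇒ a + G ⇒ a + J ⇒ a + B ⇒ a + a
Derivation 2: G ⇒ G + J ⇒ J + J ⇒ B + J ⇒ a + J ⇒ a + B ⇒ a + a

Two distinct leftmost derivations for the same string.

Ambiguous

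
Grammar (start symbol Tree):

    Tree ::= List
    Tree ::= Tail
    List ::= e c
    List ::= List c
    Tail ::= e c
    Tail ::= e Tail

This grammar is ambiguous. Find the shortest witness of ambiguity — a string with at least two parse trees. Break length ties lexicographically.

e c

length 2: e c has 2 parse trees

Two derivations of e c:
  Tree ⇒ List ⇒ e c
  Tree ⇒ Tail ⇒ e c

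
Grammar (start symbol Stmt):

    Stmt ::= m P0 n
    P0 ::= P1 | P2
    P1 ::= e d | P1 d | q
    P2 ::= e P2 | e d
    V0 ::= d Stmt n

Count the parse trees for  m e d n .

Parse trees for m e d n:
  [Stmt m [P0 [P1 e d]] n]
  [Stmt m [P0 [P2 e d]] n]

2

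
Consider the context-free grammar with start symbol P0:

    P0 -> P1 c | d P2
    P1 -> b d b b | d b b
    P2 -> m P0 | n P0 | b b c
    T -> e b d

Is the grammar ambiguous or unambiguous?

Ambiguous

Witness: d b b c

Derivation 1: P0 ⇒ P1 c ⇒ d b b c
Derivation 2: P0 ⇒ d P2 ⇒ d b b c

Two distinct leftmost derivations for the same string.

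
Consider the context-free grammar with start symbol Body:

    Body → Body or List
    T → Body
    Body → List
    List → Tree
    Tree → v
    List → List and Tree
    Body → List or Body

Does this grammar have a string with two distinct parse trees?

Ambiguous

Witness: v or v

Derivation 1: Body ⇒ Body or List ⇒ List or List ⇒ Tree or List ⇒ v or List ⇒ v or Tree ⇒ v or v
Derivation 2: Body ⇒ List or Body ⇒ Tree or Body ⇒ v or Body ⇒ v or List ⇒ v or Tree ⇒ v or v

Two distinct leftmost derivations for the same string.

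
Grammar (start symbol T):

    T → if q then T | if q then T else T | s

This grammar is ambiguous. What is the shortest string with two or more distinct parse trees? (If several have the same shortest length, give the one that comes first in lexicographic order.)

length 1: no string has ≥2 trees
length 4: no string has ≥2 trees
length 6: no string has ≥2 trees
length 7: no string has ≥2 trees
length 9: if q then if q then s else s has 2 parse trees

Two derivations of if q then if q then s else s:
  T ⇒ if q then T ⇒ if q then if q then T else T ⇒ if q then if q then s else T ⇒ if q then if q then s else s
  T ⇒ if q then T else T ⇒ if q then if q then T else T ⇒ if q then if q then s else T ⇒ if q then if q then s else s

if q then if q then s else s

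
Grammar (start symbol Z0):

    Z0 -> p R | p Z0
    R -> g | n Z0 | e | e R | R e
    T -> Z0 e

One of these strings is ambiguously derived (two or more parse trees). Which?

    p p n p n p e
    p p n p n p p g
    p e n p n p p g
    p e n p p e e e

p p n p n p e: 1 tree
p p n p n p p g: 1 tree
p e n p n p p g: 1 tree
p e n p p e e e: 11 trees

p e n p p e e e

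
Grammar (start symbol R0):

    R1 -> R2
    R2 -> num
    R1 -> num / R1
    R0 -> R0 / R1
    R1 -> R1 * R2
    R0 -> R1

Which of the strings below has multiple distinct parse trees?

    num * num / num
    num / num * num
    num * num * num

num / num * num

num * num / num: 1 tree
num / num * num: 3 trees
num * num * num: 1 tree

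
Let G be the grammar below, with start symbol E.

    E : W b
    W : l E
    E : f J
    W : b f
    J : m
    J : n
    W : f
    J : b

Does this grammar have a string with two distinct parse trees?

Witness: f b

Derivation 1: E ⇒ W b ⇒ f b
Derivation 2: E ⇒ f J ⇒ f b

Two distinct leftmost derivations for the same string.

Ambiguous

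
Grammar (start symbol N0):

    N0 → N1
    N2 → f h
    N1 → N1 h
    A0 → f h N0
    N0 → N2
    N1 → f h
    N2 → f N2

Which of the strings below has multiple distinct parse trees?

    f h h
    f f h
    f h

f h

f h h: 1 tree
f f h: 1 tree
f h: 2 trees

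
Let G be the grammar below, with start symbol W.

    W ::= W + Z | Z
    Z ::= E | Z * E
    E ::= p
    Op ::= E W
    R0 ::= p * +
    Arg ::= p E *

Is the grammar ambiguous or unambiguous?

Unambiguous

Only W, Z, E are reachable from W; ignoring the rest: W → W + Z | Z  ;  Z → Z * E | E  — a left-associative chain with E at the bottom. Each string factors uniquely by precedence.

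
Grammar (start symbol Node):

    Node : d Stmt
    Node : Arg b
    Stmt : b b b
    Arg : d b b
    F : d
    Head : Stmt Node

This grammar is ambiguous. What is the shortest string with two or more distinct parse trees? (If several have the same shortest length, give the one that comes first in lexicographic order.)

length 4: d b b b has 2 parse trees

Two derivations of d b b b:
  Node ⇒ d Stmt ⇒ d b b b
  Node ⇒ Arg b ⇒ d b b b

d b b b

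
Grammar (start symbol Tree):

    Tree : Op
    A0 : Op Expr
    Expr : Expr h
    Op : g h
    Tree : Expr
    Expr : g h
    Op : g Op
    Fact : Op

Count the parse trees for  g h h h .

Parse trees for g h h h:
  [Tree [Expr [Expr [Expr g h] h] h]]

1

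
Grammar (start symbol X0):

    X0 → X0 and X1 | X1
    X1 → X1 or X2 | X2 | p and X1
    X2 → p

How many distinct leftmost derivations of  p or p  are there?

Parse trees for p or p:
  [X0 [X1 [X1 [X2 p]] or [X2 p]]]

1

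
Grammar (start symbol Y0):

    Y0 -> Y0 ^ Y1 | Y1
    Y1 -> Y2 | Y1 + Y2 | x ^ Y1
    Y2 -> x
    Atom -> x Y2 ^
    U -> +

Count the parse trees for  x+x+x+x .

1

Parse trees for x+x+x+x:
  [Y0 [Y1 [Y1 [Y1 [Y1 [Y2 x]] + [Y2 x]] + [Y2 x]] + [Y2 x]]]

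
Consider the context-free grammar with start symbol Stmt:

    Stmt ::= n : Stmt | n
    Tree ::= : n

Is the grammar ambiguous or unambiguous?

Unambiguous

Only Stmt is reachable from Stmt; ignoring the rest: Right-recursive list with a separator: after each atom, whether the separator follows determines the rule. One parse per string.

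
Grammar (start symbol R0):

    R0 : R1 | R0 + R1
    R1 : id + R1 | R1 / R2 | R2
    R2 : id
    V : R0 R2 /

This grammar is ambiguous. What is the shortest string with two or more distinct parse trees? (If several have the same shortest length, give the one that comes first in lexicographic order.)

id + id

length 1: no string has ≥2 trees
length 3: id + id has 2 parse trees

Two derivations of id + id:
  R0 ⇒ R1 ⇒ id + R1 ⇒ id + R2 ⇒ id + id
  R0 ⇒ R0 + R1 ⇒ R1 + R1 ⇒ R2 + R1 ⇒ id + R1 ⇒ id + R2 ⇒ id + id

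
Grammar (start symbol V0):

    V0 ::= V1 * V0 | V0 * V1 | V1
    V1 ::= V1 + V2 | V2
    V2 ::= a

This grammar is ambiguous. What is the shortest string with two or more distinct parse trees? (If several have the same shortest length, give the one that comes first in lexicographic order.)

a * a

length 1: no string has ≥2 trees
length 3: a * a has 2 parse trees

Two derivations of a * a:
  V0 ⇒ V1 * V0 ⇒ V2 * V0 ⇒ a * V0 ⇒ a * V1 ⇒ a * V2 ⇒ a * a
  V0 ⇒ V0 * V1 ⇒ V1 * V1 ⇒ V2 * V1 ⇒ a * V1 ⇒ a * V2 ⇒ a * a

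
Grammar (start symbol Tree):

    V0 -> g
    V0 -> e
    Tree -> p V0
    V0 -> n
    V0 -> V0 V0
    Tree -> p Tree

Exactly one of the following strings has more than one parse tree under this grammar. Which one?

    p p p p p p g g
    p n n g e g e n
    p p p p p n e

p n n g e g e n

p p p p p p g g: 1 tree
p n n g e g e n: 132 trees
p p p p p n e: 1 tree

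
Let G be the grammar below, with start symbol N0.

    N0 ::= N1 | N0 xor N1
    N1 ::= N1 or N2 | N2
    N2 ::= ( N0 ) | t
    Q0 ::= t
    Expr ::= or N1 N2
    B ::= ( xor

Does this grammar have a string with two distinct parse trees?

Unambiguous

Only N0, N1, N2 are reachable from N0; ignoring the rest: The grammar is stratified — N0 handles 'xor' (left-recursive), N1 handles 'or', N2 atoms. Each operator has a fixed associativity and precedence level, so every string has one parse.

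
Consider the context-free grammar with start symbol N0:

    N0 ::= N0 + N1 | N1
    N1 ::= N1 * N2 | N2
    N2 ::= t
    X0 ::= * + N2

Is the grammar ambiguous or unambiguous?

(X0 is unreachable from N0, so its rules don't affect L(N0).) This is a standard precedence ladder (N0 over N1 over N2), with each level left-recursive on its own operator ('+' at N0, '*' at N1). That structure is LR(1), hence unambiguous.

Unambiguous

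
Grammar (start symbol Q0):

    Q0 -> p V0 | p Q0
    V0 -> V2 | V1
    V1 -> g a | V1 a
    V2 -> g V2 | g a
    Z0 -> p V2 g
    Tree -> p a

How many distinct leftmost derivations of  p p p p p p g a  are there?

Parse trees for p p p p p p g a:
  [Q0 p [Q0 p [Q0 p [Q0 p [Q0 p [Q0 p [V0 [V2 g a]]]]]]]]
  [Q0 p [Q0 p [Q0 p [Q0 p [Q0 p [Q0 p [V0 [V1 g a]]]]]]]]

2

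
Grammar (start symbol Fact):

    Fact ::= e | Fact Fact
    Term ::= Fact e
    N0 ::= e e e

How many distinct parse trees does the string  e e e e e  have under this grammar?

Parse trees for e e e e e (showing first 6 of 14):
  [Fact [Fact e] [Fact [Fact e] [Fact [Fact e] [Fact [Fact e] [Fact e]]]]]
  [Fact [Fact e] [Fact [Fact e] [Fact [Fact [Fact e] [Fact e]] [Fact e]]]]
  [Fact [Fact e] [Fact [Fact [Fact e] [Fact e]] [Fact [Fact e] [Fact e]]]]
  [Fact [Fact e] [Fact [Fact [Fact e] [Fact [Fact e] [Fact e]]] [Fact e]]]
  [Fact [Fact e] [Fact [Fact [Fact [Fact e] [Fact e]] [Fact e]] [Fact e]]]
  [Fact [Fact [Fact e] [Fact e]] [Fact [Fact e] [Fact [Fact e] [Fact e]]]]

14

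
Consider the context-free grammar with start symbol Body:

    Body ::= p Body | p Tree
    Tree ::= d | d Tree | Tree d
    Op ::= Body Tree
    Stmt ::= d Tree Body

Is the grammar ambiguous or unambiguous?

Ambiguous

Witness: p d d

Derivation 1: Body ⇒ p Tree ⇒ p d Tree ⇒ p d d
Derivation 2: Body ⇒ p Tree ⇒ p Tree d ⇒ p d d

Two distinct leftmost derivations for the same string.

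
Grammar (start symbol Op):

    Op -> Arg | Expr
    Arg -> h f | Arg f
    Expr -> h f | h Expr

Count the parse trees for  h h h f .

1

Parse trees for h h h f:
  [Op [Expr h [Expr h [Expr h f]]]]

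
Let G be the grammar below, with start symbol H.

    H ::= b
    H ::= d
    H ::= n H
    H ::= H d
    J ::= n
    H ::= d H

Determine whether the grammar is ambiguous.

Ambiguous

Witness: d d

Derivation 1: H ⇒ H d ⇒ d d
Derivation 2: H ⇒ d H ⇒ d d

Two distinct leftmost derivations for the same string.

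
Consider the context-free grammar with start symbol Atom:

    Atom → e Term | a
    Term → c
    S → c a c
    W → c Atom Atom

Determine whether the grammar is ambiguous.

(S, W are unreachable from Atom, so their rules don't affect L(Atom).) Each reachable nonterminal has at most one production per leading terminal, and all productions are right-linear; the derivation is determined token-by-token.

Unambiguous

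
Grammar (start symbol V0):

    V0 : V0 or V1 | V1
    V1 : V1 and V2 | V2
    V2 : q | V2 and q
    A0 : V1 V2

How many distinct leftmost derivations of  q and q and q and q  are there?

8

Parse trees for q and q and q and q:
  [V0 [V1 [V1 [V2 q]] and [V2 [V2 [V2 q] and q] and q]]]
  [V0 [V1 [V1 [V1 [V2 q]] and [V2 q]] and [V2 [V2 q] and q]]]
  [V0 [V1 [V1 [V2 [V2 q] and q]] and [V2 [V2 q] and q]]]
  [V0 [V1 [V1 [V1 [V2 q]] and [V2 [V2 q] and q]] and [V2 q]]]
  [V0 [V1 [V1 [V1 [V1 [V2 q]] and [V2 q]] and [V2 q]] and [V2 q]]]
  [V0 [V1 [V1 [V1 [V2 [V2 q] and q]] and [V2 q]] and [V2 q]]]
  [V0 [V1 [V1 [V2 [V2 [V2 q] and q] and q]] and [V2 q]]]
  [V0 [V1 [V2 [V2 [V2 [V2 q] and q] and q] and q]]]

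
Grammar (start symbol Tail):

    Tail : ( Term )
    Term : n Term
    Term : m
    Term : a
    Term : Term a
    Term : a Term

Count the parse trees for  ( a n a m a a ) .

10

Parse trees for ( a n a m a a ) (showing first 6 of 10):
  [Tail ( [Term [Term [Term a [Term n [Term a [Term m]]]] a] a] )]
  [Tail ( [Term [Term a [Term n [Term [Term a [Term m]] a]]] a] )]
  [Tail ( [Term [Term a [Term n [Term a [Term [Term m] a]]]] a] )]
  [Tail ( [Term [Term a [Term [Term n [Term a [Term m]]] a]] a] )]
  [Tail ( [Term a [Term n [Term [Term [Term a [Term m]] a] a]]] )]
  [Tail ( [Term a [Term n [Term [Term a [Term [Term m] a]] a]]] )]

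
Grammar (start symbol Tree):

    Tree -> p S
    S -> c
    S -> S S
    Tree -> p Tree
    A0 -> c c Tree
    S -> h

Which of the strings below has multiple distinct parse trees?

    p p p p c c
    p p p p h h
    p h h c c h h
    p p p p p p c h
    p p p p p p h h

p p p p c c: 1 tree
p p p p h h: 1 tree
p h h c c h h: 42 trees
p p p p p p c h: 1 tree
p p p p p p h h: 1 tree

p h h c c h h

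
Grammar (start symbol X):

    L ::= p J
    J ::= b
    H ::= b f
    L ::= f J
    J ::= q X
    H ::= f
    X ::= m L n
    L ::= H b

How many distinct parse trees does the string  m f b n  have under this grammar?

2

Parse trees for m f b n:
  [X m [L f [J b]] n]
  [X m [L [H f] b] n]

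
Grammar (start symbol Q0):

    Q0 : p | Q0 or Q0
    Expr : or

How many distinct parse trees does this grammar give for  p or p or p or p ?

5

Parse trees for p or p or p or p:
  [Q0 [Q0 p] or [Q0 [Q0 p] or [Q0 [Q0 p] or [Q0 p]]]]
  [Q0 [Q0 p] or [Q0 [Q0 [Q0 p] or [Q0 p]] or [Q0 p]]]
  [Q0 [Q0 [Q0 p] or [Q0 p]] or [Q0 [Q0 p] or [Q0 p]]]
  [Q0 [Q0 [Q0 p] or [Q0 [Q0 p] or [Q0 p]]] or [Q0 p]]
  [Q0 [Q0 [Q0 [Q0 p] or [Q0 p]] or [Q0 p]] or [Q0 p]]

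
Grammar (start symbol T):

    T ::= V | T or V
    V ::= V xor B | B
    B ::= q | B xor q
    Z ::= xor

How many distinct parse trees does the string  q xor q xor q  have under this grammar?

4

Parse trees for q xor q xor q:
  [T [V [V [B q]] xor [B [B q] xor q]]]
  [T [V [V [V [B q]] xor [B q]] xor [B q]]]
  [T [V [V [B [B q] xor q]] xor [B q]]]
  [T [V [B [B [B q] xor q] xor q]]]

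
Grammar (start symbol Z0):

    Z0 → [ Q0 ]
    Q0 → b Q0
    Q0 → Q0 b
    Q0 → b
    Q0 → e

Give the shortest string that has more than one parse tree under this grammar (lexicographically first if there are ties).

[ b b ]

length 3: no string has ≥2 trees
length 4: [ b b ] has 2 parse trees

Two derivations of [ b b ]:
  Z0 ⇒ [ Q0 ] ⇒ [ b Q0 ] ⇒ [ b b ]
  Z0 ⇒ [ Q0 ] ⇒ [ Q0 b ] ⇒ [ b b ]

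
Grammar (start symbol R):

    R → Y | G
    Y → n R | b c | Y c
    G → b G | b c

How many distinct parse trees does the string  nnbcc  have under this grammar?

Parse trees for nnbcc:
  [R [Y n [R [Y n [R [Y [Y b c] c]]]]]]
  [R [Y n [R [Y [Y n [R [Y b c]]] c]]]]
  [R [Y n [R [Y [Y n [R [G b c]]] c]]]]
  [R [Y [Y n [R [Y n [R [Y b c]]]]] c]]
  [R [Y [Y n [R [Y n [R [G b c]]]]] c]]

5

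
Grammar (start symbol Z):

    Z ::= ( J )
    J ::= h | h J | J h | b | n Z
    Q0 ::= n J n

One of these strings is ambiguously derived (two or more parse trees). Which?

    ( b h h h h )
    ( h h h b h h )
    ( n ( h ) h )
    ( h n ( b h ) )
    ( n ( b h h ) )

( b h h h h ): 1 tree
( h h h b h h ): 10 trees
( n ( h ) h ): 1 tree
( h n ( b h ) ): 1 tree
( n ( b h h ) ): 1 tree

( h h h b h h )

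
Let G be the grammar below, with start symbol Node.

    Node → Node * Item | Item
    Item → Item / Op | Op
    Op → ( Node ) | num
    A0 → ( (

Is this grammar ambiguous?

Unambiguous

Only Node, Item, Op are reachable from Node; ignoring the rest: This is a standard precedence ladder (Node over Item over Op), with each level left-recursive on its own operator ('*' at Node, '/' at Item). That structure is LR(1), hence unambiguous.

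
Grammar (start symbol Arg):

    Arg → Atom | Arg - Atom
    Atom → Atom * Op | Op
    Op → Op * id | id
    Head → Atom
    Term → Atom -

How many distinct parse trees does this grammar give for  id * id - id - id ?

2

Parse trees for id * id - id - id:
  [Arg [Arg [Arg [Atom [Atom [Op id]] * [Op id]]] - [Atom [Op id]]] - [Atom [Op id]]]
  [Arg [Arg [Arg [Atom [Op [Op id] * id]]] - [Atom [Op id]]] - [Atom [Op id]]]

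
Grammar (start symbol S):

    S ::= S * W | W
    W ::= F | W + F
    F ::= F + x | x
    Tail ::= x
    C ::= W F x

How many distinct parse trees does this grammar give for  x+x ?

Parse trees for x+x:
  [S [W [F [F x] + x]]]
  [S [W [W [F x]] + [F x]]]

2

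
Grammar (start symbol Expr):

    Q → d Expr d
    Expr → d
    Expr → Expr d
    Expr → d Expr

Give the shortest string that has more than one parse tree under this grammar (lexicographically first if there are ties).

length 1: no string has ≥2 trees
length 2: d d has 2 parse trees

Two derivations of d d:
  Expr ⇒ Expr d ⇒ d d
  Expr ⇒ d Expr ⇒ d d

d d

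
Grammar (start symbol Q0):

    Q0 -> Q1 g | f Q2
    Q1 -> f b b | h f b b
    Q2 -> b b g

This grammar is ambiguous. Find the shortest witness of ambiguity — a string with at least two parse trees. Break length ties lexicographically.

f b b g

length 4: f b b g has 2 parse trees

Two derivations of f b b g:
  Q0 ⇒ Q1 g ⇒ f b b g
  Q0 ⇒ f Q2 ⇒ f b b g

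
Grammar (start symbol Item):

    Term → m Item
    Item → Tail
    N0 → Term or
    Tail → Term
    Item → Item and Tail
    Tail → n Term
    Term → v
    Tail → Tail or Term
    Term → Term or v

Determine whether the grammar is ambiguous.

Witness: v or v

Derivation 1: Item ⇒ Tail ⇒ Term ⇒ Term or v ⇒ v or v
Derivation 2: Item ⇒ Tail ⇒ Tail or Term ⇒ Term or Term ⇒ v or Term ⇒ v or v

Two distinct leftmost derivations for the same string.

Ambiguous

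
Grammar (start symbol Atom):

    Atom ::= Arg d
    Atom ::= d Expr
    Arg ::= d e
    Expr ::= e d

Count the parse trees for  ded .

2

Parse trees for ded:
  [Atom [Arg d e] d]
  [Atom d [Expr e d]]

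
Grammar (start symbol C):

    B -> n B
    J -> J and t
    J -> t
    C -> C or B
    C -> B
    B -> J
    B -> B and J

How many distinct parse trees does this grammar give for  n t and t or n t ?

3

Parse trees for n t and t or n t:
  [C [C [B n [B [J [J t] and t]]]] or [B n [B [J t]]]]
  [C [C [B n [B [B [J t]] and [J t]]]] or [B n [B [J t]]]]
  [C [C [B [B n [B [J t]]] and [J t]]] or [B n [B [J t]]]]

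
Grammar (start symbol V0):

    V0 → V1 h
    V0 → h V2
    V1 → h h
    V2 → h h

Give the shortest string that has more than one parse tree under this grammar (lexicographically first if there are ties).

h h h

length 3: h h h has 2 parse trees

Two derivations of h h h:
  V0 ⇒ V1 h ⇒ h h h
  V0 ⇒ h V2 ⇒ h h h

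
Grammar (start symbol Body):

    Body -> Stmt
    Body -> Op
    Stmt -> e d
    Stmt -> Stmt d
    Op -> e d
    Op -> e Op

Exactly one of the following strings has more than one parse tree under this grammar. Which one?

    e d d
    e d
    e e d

e d d: 1 tree
e d: 2 trees
e e d: 1 tree

e d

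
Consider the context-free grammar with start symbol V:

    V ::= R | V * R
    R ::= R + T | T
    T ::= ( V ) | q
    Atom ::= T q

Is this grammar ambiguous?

Only V, R, T are reachable from V; ignoring the rest: The grammar is stratified — V handles '*' (left-recursive), R handles '+', T atoms. Each operator has a fixed associativity and precedence level, so every string has one parse.

Unambiguous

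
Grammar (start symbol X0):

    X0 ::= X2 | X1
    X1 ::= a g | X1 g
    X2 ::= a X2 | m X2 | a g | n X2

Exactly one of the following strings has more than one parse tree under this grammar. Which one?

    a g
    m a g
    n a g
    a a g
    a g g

a g: 2 trees
m a g: 1 tree
n a g: 1 tree
a a g: 1 tree
a g g: 1 tree

a g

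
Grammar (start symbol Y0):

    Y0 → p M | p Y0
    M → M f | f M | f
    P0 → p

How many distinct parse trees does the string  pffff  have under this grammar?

8

Parse trees for pffff:
  [Y0 p [M [M [M [M f] f] f] f]]
  [Y0 p [M [M [M f [M f]] f] f]]
  [Y0 p [M [M f [M [M f] f]] f]]
  [Y0 p [M [M f [M f [M f]]] f]]
  [Y0 p [M f [M [M [M f] f] f]]]
  [Y0 p [M f [M [M f [M f]] f]]]
  [Y0 p [M f [M f [M [M f] f]]]]
  [Y0 p [M f [M f [M f [M f]]]]]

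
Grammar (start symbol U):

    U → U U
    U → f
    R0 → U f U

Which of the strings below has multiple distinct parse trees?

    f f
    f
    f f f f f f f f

f f: 1 tree
f: 1 tree
f f f f f f f f: 429 trees

f f f f f f f f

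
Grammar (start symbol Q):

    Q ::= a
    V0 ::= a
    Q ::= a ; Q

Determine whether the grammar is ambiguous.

Unambiguous

(V0 is unreachable from Q, so its rules don't affect L(Q).) Right-recursive list with a separator: after each atom, whether the separator follows determines the rule. One parse per string.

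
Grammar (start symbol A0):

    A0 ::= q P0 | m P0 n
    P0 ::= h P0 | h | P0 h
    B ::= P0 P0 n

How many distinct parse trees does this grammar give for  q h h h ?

4

Parse trees for q h h h:
  [A0 q [P0 h [P0 h [P0 h]]]]
  [A0 q [P0 h [P0 [P0 h] h]]]
  [A0 q [P0 [P0 h [P0 h]] h]]
  [A0 q [P0 [P0 [P0 h] h] h]]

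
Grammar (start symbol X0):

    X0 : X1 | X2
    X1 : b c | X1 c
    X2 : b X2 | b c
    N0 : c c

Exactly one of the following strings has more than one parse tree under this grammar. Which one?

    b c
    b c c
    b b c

b c

b c: 2 trees
b c c: 1 tree
b b c: 1 tree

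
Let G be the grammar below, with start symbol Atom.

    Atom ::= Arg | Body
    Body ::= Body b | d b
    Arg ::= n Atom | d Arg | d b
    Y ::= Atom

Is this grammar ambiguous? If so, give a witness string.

Ambiguous

Witness: d b

Derivation 1: Atom ⇒ Arg ⇒ d b
Derivation 2: Atom ⇒ Body ⇒ d b

Two distinct leftmost derivations for the same string.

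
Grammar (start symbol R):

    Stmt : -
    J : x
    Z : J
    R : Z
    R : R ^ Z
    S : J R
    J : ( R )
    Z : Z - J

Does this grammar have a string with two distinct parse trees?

Unambiguous

Only R, Z, J are reachable from R; ignoring the rest: This is a standard precedence ladder (R over Z over J), with each level left-recursive on its own operator ('^' at R, '-' at Z). That structure is LR(1), hence unambiguous.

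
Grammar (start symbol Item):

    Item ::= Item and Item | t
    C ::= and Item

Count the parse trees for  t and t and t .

Parse trees for t and t and t:
  [Item [Item t] and [Item [Item t] and [Item t]]]
  [Item [Item [Item t] and [Item t]] and [Item t]]

2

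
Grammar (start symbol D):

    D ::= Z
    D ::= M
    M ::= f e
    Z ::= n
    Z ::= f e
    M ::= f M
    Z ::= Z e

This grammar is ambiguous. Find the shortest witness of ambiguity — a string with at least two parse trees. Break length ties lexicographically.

f e

length 1: no string has ≥2 trees
length 2: f e has 2 parse trees

Two derivations of f e:
  D ⇒ Z ⇒ f e
  D ⇒ M ⇒ f e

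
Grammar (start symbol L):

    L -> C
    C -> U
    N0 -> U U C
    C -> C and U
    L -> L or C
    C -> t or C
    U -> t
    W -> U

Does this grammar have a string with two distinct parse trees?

Witness: t or t

Derivation 1: L ⇒ C ⇒ t or C ⇒ t or U ⇒ t or t
Derivation 2: L ⇒ L or C ⇒ C or C ⇒ U or C ⇒ t or C ⇒ t or U ⇒ t or t

Two distinct leftmost derivations for the same string.

Ambiguous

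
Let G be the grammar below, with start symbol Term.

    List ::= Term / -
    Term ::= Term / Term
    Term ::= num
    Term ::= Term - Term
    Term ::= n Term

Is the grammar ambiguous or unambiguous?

Witness: n num - num

Derivation 1: Term ⇒ Term - Term ⇒ n Term - Term ⇒ n num - Term ⇒ n num - num
Derivation 2: Term ⇒ n Term ⇒ n Term - Term ⇒ n num - Term ⇒ n num - num

Two distinct leftmost derivations for the same string.

Ambiguous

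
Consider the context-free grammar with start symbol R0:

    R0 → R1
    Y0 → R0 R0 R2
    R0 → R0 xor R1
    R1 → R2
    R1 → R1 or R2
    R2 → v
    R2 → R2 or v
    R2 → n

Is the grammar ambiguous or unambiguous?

Witness: n or v

Derivation 1: R0 ⇒ R1 ⇒ R2 ⇒ R2 or v ⇒ n or v
Derivation 2: R0 ⇒ R1 ⇒ R1 or R2 ⇒ R2 or R2 ⇒ n or R2 ⇒ n or v

Two distinct leftmost derivations for the same string.

Ambiguous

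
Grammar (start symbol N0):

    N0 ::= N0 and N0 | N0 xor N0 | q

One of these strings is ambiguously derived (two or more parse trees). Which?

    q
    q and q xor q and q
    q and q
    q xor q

q and q xor q and q

q: 1 tree
q and q xor q and q: 5 trees
q and q: 1 tree
q xor q: 1 tree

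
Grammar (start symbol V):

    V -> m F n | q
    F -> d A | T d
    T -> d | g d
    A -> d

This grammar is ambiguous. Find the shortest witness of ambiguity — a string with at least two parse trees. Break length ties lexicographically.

m d d n

length 1: no string has ≥2 trees
length 4: m d d n has 2 parse trees

Two derivations of m d d n:
  V ⇒ m F n ⇒ m d A n ⇒ m d d n
  V ⇒ m F n ⇒ m T d n ⇒ m d d n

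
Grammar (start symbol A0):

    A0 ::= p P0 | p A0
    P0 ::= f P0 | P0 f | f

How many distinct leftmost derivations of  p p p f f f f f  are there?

Parse trees for p p p f f f f f (showing first 6 of 16):
  [A0 p [A0 p [A0 p [P0 f [P0 f [P0 f [P0 f [P0 f]]]]]]]]
  [A0 p [A0 p [A0 p [P0 f [P0 f [P0 f [P0 [P0 f] f]]]]]]]
  [A0 p [A0 p [A0 p [P0 f [P0 f [P0 [P0 f [P0 f]] f]]]]]]
  [A0 p [A0 p [A0 p [P0 f [P0 f [P0 [P0 [P0 f] f] f]]]]]]
  [A0 p [A0 p [A0 p [P0 f [P0 [P0 f [P0 f [P0 f]]] f]]]]]
  [A0 p [A0 p [A0 p [P0 f [P0 [P0 f [P0 [P0 f] f]] f]]]]]

16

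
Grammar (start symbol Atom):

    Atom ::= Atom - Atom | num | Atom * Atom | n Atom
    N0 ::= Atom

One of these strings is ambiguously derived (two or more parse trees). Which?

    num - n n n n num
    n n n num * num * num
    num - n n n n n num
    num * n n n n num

num - n n n n num: 1 tree
n n n num * num * num: 14 trees
num - n n n n n num: 1 tree
num * n n n n num: 1 tree

n n n num * num * num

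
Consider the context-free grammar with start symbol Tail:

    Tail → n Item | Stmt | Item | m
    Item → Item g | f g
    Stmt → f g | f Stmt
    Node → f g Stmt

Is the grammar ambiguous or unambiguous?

Ambiguous

Witness: f g

Derivation 1: Tail ⇒ Stmt ⇒ f g
Derivation 2: Tail ⇒ Item ⇒ f g

Two distinct leftmost derivations for the same string.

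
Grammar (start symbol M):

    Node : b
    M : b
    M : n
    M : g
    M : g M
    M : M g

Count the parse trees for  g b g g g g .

5

Parse trees for g b g g g g:
  [M g [M [M [M [M [M b] g] g] g] g]]
  [M [M g [M [M [M [M b] g] g] g]] g]
  [M [M [M g [M [M [M b] g] g]] g] g]
  [M [M [M [M g [M [M b] g]] g] g] g]
  [M [M [M [M [M g [M b]] g] g] g] g]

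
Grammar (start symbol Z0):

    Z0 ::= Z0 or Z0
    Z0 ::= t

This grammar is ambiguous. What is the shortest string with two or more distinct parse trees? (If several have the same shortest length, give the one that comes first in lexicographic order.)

length 1: no string has ≥2 trees
length 3: no string has ≥2 trees
length 5: t or t or t has 2 parse trees

Two derivations of t or t or t:
  Z0 ⇒ Z0 or Z0 ⇒ Z0 or Z0 or Z0 ⇒ t or Z0 or Z0 ⇒ t or t or Z0 ⇒ t or t or t
  Z0 ⇒ Z0 or Z0 ⇒ t or Z0 ⇒ t or Z0 or Z0 ⇒ t or t or Z0 ⇒ t or t or t

t or t or t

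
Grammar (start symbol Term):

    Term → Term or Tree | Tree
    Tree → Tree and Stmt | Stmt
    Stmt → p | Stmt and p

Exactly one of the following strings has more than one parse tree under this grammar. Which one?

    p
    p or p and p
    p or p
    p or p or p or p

p or p and p

p: 1 tree
p or p and p: 2 trees
p or p: 1 tree
p or p or p or p: 1 tree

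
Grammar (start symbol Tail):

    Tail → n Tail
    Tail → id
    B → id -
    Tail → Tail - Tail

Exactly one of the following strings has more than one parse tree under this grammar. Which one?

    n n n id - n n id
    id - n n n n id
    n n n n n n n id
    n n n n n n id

n n n id - n n id

n n n id - n n id: 4 trees
id - n n n n id: 1 tree
n n n n n n n id: 1 tree
n n n n n n id: 1 tree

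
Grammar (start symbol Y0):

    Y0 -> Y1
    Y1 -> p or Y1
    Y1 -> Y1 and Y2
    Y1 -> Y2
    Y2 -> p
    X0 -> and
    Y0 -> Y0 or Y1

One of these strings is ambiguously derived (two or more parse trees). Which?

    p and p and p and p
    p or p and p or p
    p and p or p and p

p or p and p or p

p and p and p and p: 1 tree
p or p and p or p: 3 trees
p and p or p and p: 1 tree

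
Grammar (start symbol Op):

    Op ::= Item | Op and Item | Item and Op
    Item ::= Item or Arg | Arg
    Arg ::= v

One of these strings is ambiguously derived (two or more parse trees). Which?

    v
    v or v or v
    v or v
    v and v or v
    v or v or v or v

v: 1 tree
v or v or v: 1 tree
v or v: 1 tree
v and v or v: 2 trees
v or v or v or v: 1 tree

v and v or v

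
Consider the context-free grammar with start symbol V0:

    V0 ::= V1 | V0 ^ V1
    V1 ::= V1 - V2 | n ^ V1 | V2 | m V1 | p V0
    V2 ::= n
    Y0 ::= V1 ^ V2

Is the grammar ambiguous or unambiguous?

Ambiguous

Witness: n ^ n

Derivation 1: V0 ⇒ V1 ⇒ n ^ V1 ⇒ n ^ V2 ⇒ n ^ n
Derivation 2: V0 ⇒ V0 ^ V1 ⇒ V1 ^ V1 ⇒ V2 ^ V1 ⇒ n ^ V1 ⇒ n ^ V2 ⇒ n ^ n

Two distinct leftmost derivations for the same string.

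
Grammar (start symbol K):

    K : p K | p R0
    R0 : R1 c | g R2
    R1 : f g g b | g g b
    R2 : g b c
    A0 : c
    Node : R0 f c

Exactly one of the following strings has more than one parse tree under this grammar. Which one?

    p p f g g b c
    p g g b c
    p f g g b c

p p f g g b c: 1 tree
p g g b c: 2 trees
p f g g b c: 1 tree

p g g b c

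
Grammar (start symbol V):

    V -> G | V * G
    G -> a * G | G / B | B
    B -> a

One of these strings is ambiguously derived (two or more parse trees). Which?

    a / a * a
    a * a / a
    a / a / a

a / a * a: 1 tree
a * a / a: 3 trees
a / a / a: 1 tree

a * a / a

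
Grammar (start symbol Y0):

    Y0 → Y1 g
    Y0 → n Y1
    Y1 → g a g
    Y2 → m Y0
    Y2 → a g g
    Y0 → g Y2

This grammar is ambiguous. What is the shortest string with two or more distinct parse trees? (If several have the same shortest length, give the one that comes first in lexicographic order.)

length 4: g a g g has 2 parse trees

Two derivations of g a g g:
  Y0 ⇒ Y1 g ⇒ g a g g
  Y0 ⇒ g Y2 ⇒ g a g g

g a g g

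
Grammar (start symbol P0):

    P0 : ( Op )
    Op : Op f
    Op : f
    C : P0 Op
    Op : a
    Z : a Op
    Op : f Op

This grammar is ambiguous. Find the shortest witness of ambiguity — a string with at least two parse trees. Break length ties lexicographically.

length 3: no string has ≥2 trees
length 4: ( f f ) has 2 parse trees

Two derivations of ( f f ):
  P0 ⇒ ( Op ) ⇒ ( Op f ) ⇒ ( f f )
  P0 ⇒ ( Op ) ⇒ ( f Op ) ⇒ ( f f )

( f f )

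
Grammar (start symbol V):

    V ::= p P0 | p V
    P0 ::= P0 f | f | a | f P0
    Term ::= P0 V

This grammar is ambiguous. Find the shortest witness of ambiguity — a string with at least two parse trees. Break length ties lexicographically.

p f f

length 2: no string has ≥2 trees
length 3: p f f has 2 parse trees

Two derivations of p f f:
  V ⇒ p P0 ⇒ p P0 f ⇒ p f f
  V ⇒ p P0 ⇒ p f P0 ⇒ p f f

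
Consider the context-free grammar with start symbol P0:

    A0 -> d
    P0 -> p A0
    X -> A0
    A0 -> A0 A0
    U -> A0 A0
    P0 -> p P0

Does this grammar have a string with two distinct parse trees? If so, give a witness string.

Witness: p d d d

Derivation 1: P0 ⇒ p A0 ⇒ p A0 A0 ⇒ p d A0 ⇒ p d A0 A0 ⇒ p d d A0 ⇒ p d d d
Derivation 2: P0 ⇒ p A0 ⇒ p A0 A0 ⇒ p A0 A0 A0 ⇒ p d A0 A0 ⇒ p d d A0 ⇒ p d d d

Two distinct leftmost derivations for the same string.

Ambiguous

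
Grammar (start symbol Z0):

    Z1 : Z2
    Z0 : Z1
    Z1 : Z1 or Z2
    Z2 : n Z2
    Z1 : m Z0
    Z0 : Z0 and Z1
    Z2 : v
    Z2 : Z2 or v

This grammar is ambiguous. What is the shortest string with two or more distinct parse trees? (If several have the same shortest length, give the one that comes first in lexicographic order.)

v or v

length 1: no string has ≥2 trees
length 2: no string has ≥2 trees
length 3: v or v has 2 parse trees

Two derivations of v or v:
  Z0 ⇒ Z1 ⇒ Z2 ⇒ Z2 or v ⇒ v or v
  Z0 ⇒ Z1 ⇒ Z1 or Z2 ⇒ Z2 or Z2 ⇒ v or Z2 ⇒ v or v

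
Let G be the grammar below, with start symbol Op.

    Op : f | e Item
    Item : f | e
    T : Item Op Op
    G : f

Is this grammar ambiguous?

Unambiguous

(T, G are unreachable from Op, so their rules don't affect L(Op).) Restricted to the reachable nonterminals, every rule has the form A → t or A → t B, and no two rules for the same A share a first terminal. The grammar encodes a DFA — one run per string.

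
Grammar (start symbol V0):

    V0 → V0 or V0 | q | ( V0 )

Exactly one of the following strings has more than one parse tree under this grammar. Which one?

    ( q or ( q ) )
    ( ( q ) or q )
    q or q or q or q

q or q or q or q

( q or ( q ) ): 1 tree
( ( q ) or q ): 1 tree
q or q or q or q: 5 trees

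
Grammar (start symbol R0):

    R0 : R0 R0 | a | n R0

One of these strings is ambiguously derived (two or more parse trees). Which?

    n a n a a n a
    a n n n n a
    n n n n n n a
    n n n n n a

n a n a a n a

n a n a a n a: 23 trees
a n n n n a: 1 tree
n n n n n n a: 1 tree
n n n n n a: 1 tree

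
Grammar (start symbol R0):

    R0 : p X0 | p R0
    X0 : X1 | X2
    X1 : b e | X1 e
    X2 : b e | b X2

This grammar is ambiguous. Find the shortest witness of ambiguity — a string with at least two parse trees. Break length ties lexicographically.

length 3: p b e has 2 parse trees

Two derivations of p b e:
  R0 ⇒ p X0 ⇒ p X1 ⇒ p b e
  R0 ⇒ p X0 ⇒ p X2 ⇒ p b e

p b e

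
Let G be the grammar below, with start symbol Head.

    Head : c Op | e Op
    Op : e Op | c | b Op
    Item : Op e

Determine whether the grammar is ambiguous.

Unambiguous

(Item is unreachable from Head, so its rules don't affect L(Head).) Restricted to the reachable nonterminals, every rule has the form A → t or A → t B, and no two rules for the same A share a first terminal. The grammar encodes a DFA — one run per string.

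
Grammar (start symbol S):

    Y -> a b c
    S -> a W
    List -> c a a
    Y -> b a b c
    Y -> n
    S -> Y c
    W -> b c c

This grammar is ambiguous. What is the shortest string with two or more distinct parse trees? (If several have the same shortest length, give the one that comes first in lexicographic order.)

length 2: no string has ≥2 trees
length 4: a b c c has 2 parse trees

Two derivations of a b c c:
  S ⇒ a W ⇒ a b c c
  S ⇒ Y c ⇒ a b c c

a b c c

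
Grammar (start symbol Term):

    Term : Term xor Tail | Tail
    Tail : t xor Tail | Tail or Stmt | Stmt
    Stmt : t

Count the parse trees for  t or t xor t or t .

Parse trees for t or t xor t or t:
  [Term [Term [Tail [Tail [Stmt t]] or [Stmt t]]] xor [Tail [Tail [Stmt t]] or [Stmt t]]]

1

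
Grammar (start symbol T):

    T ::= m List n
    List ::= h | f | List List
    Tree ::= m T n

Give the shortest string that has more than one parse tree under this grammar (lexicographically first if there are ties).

m f f f n

length 3: no string has ≥2 trees
length 4: no string has ≥2 trees
length 5: m f f f n has 2 parse trees

Two derivations of m f f f n:
  T ⇒ m List n ⇒ m List List n ⇒ m f List n ⇒ m f List List n ⇒ m f f List n ⇒ m f f f n
  T ⇒ m List n ⇒ m List List n ⇒ m List List List n ⇒ m f List List n ⇒ m f f List n ⇒ m f f f n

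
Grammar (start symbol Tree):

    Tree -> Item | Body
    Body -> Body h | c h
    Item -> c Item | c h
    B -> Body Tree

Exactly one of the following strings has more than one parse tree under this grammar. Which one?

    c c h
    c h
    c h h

c h

c c h: 1 tree
c h: 2 trees
c h h: 1 tree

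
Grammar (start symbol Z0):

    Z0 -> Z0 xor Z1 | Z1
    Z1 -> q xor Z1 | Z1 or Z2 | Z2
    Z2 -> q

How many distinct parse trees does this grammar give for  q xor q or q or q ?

Parse trees for q xor q or q or q:
  [Z0 [Z0 [Z1 [Z2 q]]] xor [Z1 [Z1 [Z1 [Z2 q]] or [Z2 q]] or [Z2 q]]]
  [Z0 [Z1 q xor [Z1 [Z1 [Z1 [Z2 q]] or [Z2 q]] or [Z2 q]]]]
  [Z0 [Z1 [Z1 q xor [Z1 [Z1 [Z2 q]] or [Z2 q]]] or [Z2 q]]]
  [Z0 [Z1 [Z1 [Z1 q xor [Z1 [Z2 q]]] or [Z2 q]] or [Z2 q]]]

4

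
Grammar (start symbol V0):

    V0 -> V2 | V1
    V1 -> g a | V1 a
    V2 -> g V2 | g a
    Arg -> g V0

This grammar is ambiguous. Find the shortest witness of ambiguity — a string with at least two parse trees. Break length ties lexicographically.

g a

length 2: g a has 2 parse trees

Two derivations of g a:
  V0 ⇒ V2 ⇒ g a
  V0 ⇒ V1 ⇒ g a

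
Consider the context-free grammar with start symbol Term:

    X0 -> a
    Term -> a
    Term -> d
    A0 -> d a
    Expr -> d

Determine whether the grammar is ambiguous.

Only Term is reachable from Term; ignoring the rest: Restricted to the reachable nonterminals, every rule has the form A → t or A → t B, and no two rules for the same A share a first terminal. The grammar encodes a DFA — one run per string.

Unambiguous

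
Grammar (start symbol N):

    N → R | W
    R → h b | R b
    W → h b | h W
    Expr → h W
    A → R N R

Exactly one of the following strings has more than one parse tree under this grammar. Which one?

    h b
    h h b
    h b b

h b: 2 trees
h h b: 1 tree
h b b: 1 tree

h b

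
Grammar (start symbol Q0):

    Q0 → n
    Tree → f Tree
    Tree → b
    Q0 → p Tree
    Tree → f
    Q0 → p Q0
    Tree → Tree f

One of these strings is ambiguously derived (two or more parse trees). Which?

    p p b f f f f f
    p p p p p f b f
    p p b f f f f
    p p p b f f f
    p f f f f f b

p p p p p f b f

p p b f f f f f: 1 tree
p p p p p f b f: 2 trees
p p b f f f f: 1 tree
p p p b f f f: 1 tree
p f f f f f b: 1 tree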